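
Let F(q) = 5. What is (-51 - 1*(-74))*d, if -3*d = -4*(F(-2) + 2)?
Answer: 644/3 ≈ 214.67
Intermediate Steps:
d = 28/3 (d = -(-4)*(5 + 2)/3 = -(-4)*7/3 = -⅓*(-28) = 28/3 ≈ 9.3333)
(-51 - 1*(-74))*d = (-51 - 1*(-74))*(28/3) = (-51 + 74)*(28/3) = 23*(28/3) = 644/3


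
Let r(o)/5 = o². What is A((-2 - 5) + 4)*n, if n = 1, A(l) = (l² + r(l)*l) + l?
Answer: -129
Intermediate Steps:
r(o) = 5*o²
A(l) = l + l² + 5*l³ (A(l) = (l² + (5*l²)*l) + l = (l² + 5*l³) + l = l + l² + 5*l³)
A((-2 - 5) + 4)*n = (((-2 - 5) + 4)*(1 + ((-2 - 5) + 4) + 5*((-2 - 5) + 4)²))*1 = ((-7 + 4)*(1 + (-7 + 4) + 5*(-7 + 4)²))*1 = -3*(1 - 3 + 5*(-3)²)*1 = -3*(1 - 3 + 5*9)*1 = -3*(1 - 3 + 45)*1 = -3*43*1 = -129*1 = -129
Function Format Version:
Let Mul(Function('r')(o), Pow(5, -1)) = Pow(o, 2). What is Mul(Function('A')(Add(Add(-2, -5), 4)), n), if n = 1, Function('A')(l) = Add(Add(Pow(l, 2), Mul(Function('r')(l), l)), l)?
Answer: -129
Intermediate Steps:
Function('r')(o) = Mul(5, Pow(o, 2))
Function('A')(l) = Add(l, Pow(l, 2), Mul(5, Pow(l, 3))) (Function('A')(l) = Add(Add(Pow(l, 2), Mul(Mul(5, Pow(l, 2)), l)), l) = Add(Add(Pow(l, 2), Mul(5, Pow(l, 3))), l) = Add(l, Pow(l, 2), Mul(5, Pow(l, 3))))
Mul(Function('A')(Add(Add(-2, -5), 4)), n) = Mul(Mul(Add(Add(-2, -5), 4), Add(1, Add(Add(-2, -5), 4), Mul(5, Pow(Add(Add(-2, -5), 4), 2)))), 1) = Mul(Mul(Add(-7, 4), Add(1, Add(-7, 4), Mul(5, Pow(Add(-7, 4), 2)))), 1) = Mul(Mul(-3, Add(1, -3, Mul(5, Pow(-3, 2)))), 1) = Mul(Mul(-3, Add(1, -3, Mul(5, 9))), 1) = Mul(Mul(-3, Add(1, -3, 45)), 1) = Mul(Mul(-3, 43), 1) = Mul(-129, 1) = -129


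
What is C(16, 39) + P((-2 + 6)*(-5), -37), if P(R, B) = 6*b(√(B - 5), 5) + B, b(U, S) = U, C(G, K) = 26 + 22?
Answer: 11 + 6*I*√42 ≈ 11.0 + 38.884*I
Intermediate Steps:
C(G, K) = 48
P(R, B) = B + 6*√(-5 + B) (P(R, B) = 6*√(B - 5) + B = 6*√(-5 + B) + B = B + 6*√(-5 + B))
C(16, 39) + P((-2 + 6)*(-5), -37) = 48 + (-37 + 6*√(-5 - 37)) = 48 + (-37 + 6*√(-42)) = 48 + (-37 + 6*(I*√42)) = 48 + (-37 + 6*I*√42) = 11 + 6*I*√42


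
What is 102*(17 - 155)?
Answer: -14076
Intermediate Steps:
102*(17 - 155) = 102*(-138) = -14076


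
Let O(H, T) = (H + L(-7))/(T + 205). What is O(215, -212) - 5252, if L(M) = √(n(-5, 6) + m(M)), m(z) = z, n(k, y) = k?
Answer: -36979/7 - 2*I*√3/7 ≈ -5282.7 - 0.49487*I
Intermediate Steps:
L(M) = √(-5 + M)
O(H, T) = (H + 2*I*√3)/(205 + T) (O(H, T) = (H + √(-5 - 7))/(T + 205) = (H + √(-12))/(205 + T) = (H + 2*I*√3)/(205 + T))
O(215, -212) - 5252 = (215 + 2*I*√3)/(205 - 212) - 5252 = (215 + 2*I*√3)/(-7) - 5252 = -(215 + 2*I*√3)/7 - 5252 = (-215/7 - 2*I*√3/7) - 5252 = -36979/7 - 2*I*√3/7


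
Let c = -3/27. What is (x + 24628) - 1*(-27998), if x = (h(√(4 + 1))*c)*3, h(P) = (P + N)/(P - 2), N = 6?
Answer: 157861/3 - 8*√5/3 ≈ 52614.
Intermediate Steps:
c = -⅑ (c = -3*1/27 = -⅑ ≈ -0.11111)
h(P) = (6 + P)/(-2 + P) (h(P) = (P + 6)/(P - 2) = (6 + P)/(-2 + P))
x = -(6 + √5)/(3*(-2 + √5)) (x = (((6 + √(4 + 1))/(-2 + √(4 + 1)))*(-⅑))*3 = (((6 + √5)/(-2 + √5))*(-⅑))*3 = -(6 + √5)/(9*(-2 + √5))*3 = -(6 + √5)/(3*(-2 + √5)) ≈ -11.630)
(x + 24628) - 1*(-27998) = ((-17/3 - 8*√5/3) + 24628) - 1*(-27998) = (73867/3 - 8*√5/3) + 27998 = 157861/3 - 8*√5/3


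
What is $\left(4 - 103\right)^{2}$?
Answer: $9801$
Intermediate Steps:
$\left(4 - 103\right)^{2} = \left(-99\right)^{2} = 9801$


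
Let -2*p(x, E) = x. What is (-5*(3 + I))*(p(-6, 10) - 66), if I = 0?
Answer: 945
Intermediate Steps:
p(x, E) = -x/2
(-5*(3 + I))*(p(-6, 10) - 66) = (-5*(3 + 0))*(-1/2*(-6) - 66) = (-5*3)*(3 - 66) = -15*(-63) = 945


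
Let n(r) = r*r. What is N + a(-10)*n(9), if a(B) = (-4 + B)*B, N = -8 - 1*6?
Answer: 11326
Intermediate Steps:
N = -14 (N = -8 - 6 = -14)
n(r) = r²
a(B) = B*(-4 + B)
N + a(-10)*n(9) = -14 - 10*(-4 - 10)*9² = -14 - 10*(-14)*81 = -14 + 140*81 = -14 + 11340 = 11326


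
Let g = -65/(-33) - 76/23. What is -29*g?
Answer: 29377/759 ≈ 38.705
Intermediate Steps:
g = -1013/759 (g = -65*(-1/33) - 76*1/23 = 65/33 - 76/23 = -1013/759 ≈ -1.3347)
-29*g = -29*(-1013/759) = 29377/759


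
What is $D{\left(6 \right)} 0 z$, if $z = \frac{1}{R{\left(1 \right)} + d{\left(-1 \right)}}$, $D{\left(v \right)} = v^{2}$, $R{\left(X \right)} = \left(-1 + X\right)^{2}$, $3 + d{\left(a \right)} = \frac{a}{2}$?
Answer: $0$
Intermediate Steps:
$d{\left(a \right)} = -3 + \frac{a}{2}$
$z = - \frac{2}{7}$ ($z = \frac{1}{\left(-1 + 1\right)^{2} + \left(-3 + \frac{1}{2} \left(-1\right)\right)} = \frac{1}{0^{2} - \frac{7}{2}} = \frac{1}{0 - \frac{7}{2}} = \frac{1}{- \frac{7}{2}} = - \frac{2}{7} \approx -0.28571$)
$D{\left(6 \right)} 0 z = 6^{2} \cdot 0 \left(- \frac{2}{7}\right) = 36 \cdot 0 \left(- \frac{2}{7}\right) = 0 \left(- \frac{2}{7}\right) = 0$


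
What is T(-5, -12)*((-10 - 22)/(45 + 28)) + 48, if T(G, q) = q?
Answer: 3888/73 ≈ 53.260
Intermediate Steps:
T(-5, -12)*((-10 - 22)/(45 + 28)) + 48 = -12*(-10 - 22)/(45 + 28) + 48 = -(-384)/73 + 48 = -12*(-32/73) + 48 = 384/73 + 48 = 3888/73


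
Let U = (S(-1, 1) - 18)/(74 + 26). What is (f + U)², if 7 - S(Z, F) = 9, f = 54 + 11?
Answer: 104976/25 ≈ 4199.0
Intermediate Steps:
f = 65
S(Z, F) = -2 (S(Z, F) = 7 - 1*9 = 7 - 9 = -2)
U = -⅕ (U = (-2 - 18)/(74 + 26) = -20/100 = -20*1/100 = -⅕ ≈ -0.20000)
(f + U)² = (65 - ⅕)² = (324/5)² = 104976/25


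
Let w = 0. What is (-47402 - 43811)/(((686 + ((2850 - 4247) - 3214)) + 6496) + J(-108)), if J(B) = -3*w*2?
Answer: -91213/2571 ≈ -35.478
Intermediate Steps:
J(B) = 0 (J(B) = -3*0*2 = 0*2 = 0)
(-47402 - 43811)/(((686 + ((2850 - 4247) - 3214)) + 6496) + J(-108)) = (-47402 - 43811)/(((686 + ((2850 - 4247) - 3214)) + 6496) + 0) = -91213/(((686 + (-1397 - 3214)) + 6496) + 0) = -91213/(((686 - 4611) + 6496) + 0) = -91213/((-3925 + 6496) + 0) = -91213/(2571 + 0) = -91213/2571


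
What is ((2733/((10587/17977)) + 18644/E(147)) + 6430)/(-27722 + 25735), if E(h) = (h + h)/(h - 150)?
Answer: -1881459995/343594027 ≈ -5.4758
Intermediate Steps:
E(h) = 2*h/(-150 + h) (E(h) = (2*h)/(-150 + h) = 2*h/(-150 + h))
((2733/((10587/17977)) + 18644/E(147)) + 6430)/(-27722 + 25735) = ((2733/((10587/17977)) + 18644/((2*147/(-150 + 147)))) + 6430)/(-27722 + 25735) = ((2733/((10587*(1/17977))) + 18644/((2*147/(-3)))) + 6430)/(-1987) = ((2733/(10587/17977) + 18644/((2*147*(-⅓)))) + 6430)*(-1/1987) = ((2733*(17977/10587) + 18644/(-98)) + 6430)*(-1/1987) = ((16377047/3529 + 18644*(-1/98)) + 6430)*(-1/1987) = ((16377047/3529 - 9322/49) + 6430)*(-1/1987) = (769577965/172921 + 6430)*(-1/1987) = (1881459995/172921)*(-1/1987) = -1881459995/343594027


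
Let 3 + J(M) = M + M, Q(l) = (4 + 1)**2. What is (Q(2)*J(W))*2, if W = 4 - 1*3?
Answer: -50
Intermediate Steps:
Q(l) = 25 (Q(l) = 5**2 = 25)
W = 1 (W = 4 - 3 = 1)
J(M) = -3 + 2*M (J(M) = -3 + (M + M) = -3 + 2*M)
(Q(2)*J(W))*2 = (25*(-3 + 2*1))*2 = (25*(-3 + 2))*2 = (25*(-1))*2 = -25*2 = -50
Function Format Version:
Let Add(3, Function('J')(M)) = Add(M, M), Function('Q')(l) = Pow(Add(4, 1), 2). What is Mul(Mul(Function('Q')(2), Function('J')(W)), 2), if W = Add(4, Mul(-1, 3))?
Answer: -50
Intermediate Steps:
Function('Q')(l) = 25 (Function('Q')(l) = Pow(5, 2) = 25)
W = 1 (W = Add(4, -3) = 1)
Function('J')(M) = Add(-3, Mul(2, M)) (Function('J')(M) = Add(-3, Add(M, M)) = Add(-3, Mul(2, M)))
Mul(Mul(Function('Q')(2), Function('J')(W)), 2) = Mul(Mul(25, Add(-3, Mul(2, 1))), 2) = Mul(Mul(25, Add(-3, 2)), 2) = Mul(Mul(25, -1), 2) = Mul(-25, 2) = -50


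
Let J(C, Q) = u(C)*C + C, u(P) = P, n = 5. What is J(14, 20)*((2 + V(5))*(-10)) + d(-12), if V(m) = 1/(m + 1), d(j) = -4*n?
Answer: -4570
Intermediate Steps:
d(j) = -20 (d(j) = -4*5 = -20)
V(m) = 1/(1 + m)
J(C, Q) = C + C² (J(C, Q) = C*C + C = C² + C = C + C²)
J(14, 20)*((2 + V(5))*(-10)) + d(-12) = (14*(1 + 14))*((2 + 1/(1 + 5))*(-10)) - 20 = (14*15)*((2 + 1/6)*(-10)) - 20 = 210*((2 + ⅙)*(-10)) - 20 = 210*((13/6)*(-10)) - 20 = 210*(-65/3) - 20 = -4550 - 20 = -4570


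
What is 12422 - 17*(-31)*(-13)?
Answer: 5571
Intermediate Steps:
12422 - 17*(-31)*(-13) = 12422 - (-527)*(-13) = 12422 - 1*6851 = 12422 - 6851 = 5571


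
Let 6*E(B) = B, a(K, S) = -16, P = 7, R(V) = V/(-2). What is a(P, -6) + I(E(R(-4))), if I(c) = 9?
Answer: -7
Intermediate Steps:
R(V) = -V/2 (R(V) = V*(-1/2) = -V/2)
E(B) = B/6
a(P, -6) + I(E(R(-4))) = -16 + 9 = -7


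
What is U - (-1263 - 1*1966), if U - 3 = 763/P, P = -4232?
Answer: 13677061/4232 ≈ 3231.8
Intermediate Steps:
U = 11933/4232 (U = 3 + 763/(-4232) = 3 + 763*(-1/4232) = 3 - 763/4232 = 11933/4232 ≈ 2.8197)
U - (-1263 - 1*1966) = 11933/4232 - (-1263 - 1*1966) = 11933/4232 - (-1263 - 1966) = 11933/4232 - 1*(-3229) = 11933/4232 + 3229 = 13677061/4232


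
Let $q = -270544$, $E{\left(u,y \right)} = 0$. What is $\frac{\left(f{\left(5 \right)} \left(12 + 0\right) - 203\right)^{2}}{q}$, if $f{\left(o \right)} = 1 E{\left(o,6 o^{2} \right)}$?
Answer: $- \frac{41209}{270544} \approx -0.15232$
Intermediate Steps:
$f{\left(o \right)} = 0$ ($f{\left(o \right)} = 1 \cdot 0 = 0$)
$\frac{\left(f{\left(5 \right)} \left(12 + 0\right) - 203\right)^{2}}{q} = \frac{\left(0 \left(12 + 0\right) - 203\right)^{2}}{-270544} = \left(0 \cdot 12 - 203\right)^{2} \left(- \frac{1}{270544}\right) = \left(0 - 203\right)^{2} \left(- \frac{1}{270544}\right) = \left(-203\right)^{2} \left(- \frac{1}{270544}\right) = 41209 \left(- \frac{1}{270544}\right) = - \frac{41209}{270544}$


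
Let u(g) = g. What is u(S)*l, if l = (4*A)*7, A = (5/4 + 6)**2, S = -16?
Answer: -23548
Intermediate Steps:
A = 841/16 (A = (5*(1/4) + 6)**2 = (5/4 + 6)**2 = (29/4)**2 = 841/16 ≈ 52.563)
l = 5887/4 (l = (4*(841/16))*7 = (841/4)*7 = 5887/4 ≈ 1471.8)
u(S)*l = -16*5887/4 = -23548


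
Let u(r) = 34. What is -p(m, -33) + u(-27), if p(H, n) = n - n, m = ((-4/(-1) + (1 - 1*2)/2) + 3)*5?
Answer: 34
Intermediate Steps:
m = 65/2 (m = ((-4*(-1) + (1 - 2)*(½)) + 3)*5 = ((4 - 1*½) + 3)*5 = ((4 - ½) + 3)*5 = (7/2 + 3)*5 = (13/2)*5 = 65/2 ≈ 32.500)
p(H, n) = 0
-p(m, -33) + u(-27) = -1*0 + 34 = 0 + 34 = 34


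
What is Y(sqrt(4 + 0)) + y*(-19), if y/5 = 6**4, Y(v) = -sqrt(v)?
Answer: -123120 - sqrt(2) ≈ -1.2312e+5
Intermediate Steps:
y = 6480 (y = 5*6**4 = 5*1296 = 6480)
Y(sqrt(4 + 0)) + y*(-19) = -sqrt(sqrt(4 + 0)) + 6480*(-19) = -sqrt(sqrt(4)) - 123120 = -sqrt(2) - 123120 = -123120 - sqrt(2)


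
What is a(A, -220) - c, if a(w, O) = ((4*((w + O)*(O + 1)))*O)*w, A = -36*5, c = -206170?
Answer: 13876046170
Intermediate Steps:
A = -180
a(w, O) = 4*O*w*(1 + O)*(O + w) (a(w, O) = ((4*((O + w)*(1 + O)))*O)*w = ((4*((1 + O)*(O + w)))*O)*w = ((4*(1 + O)*(O + w))*O)*w = (4*O*(1 + O)*(O + w))*w = 4*O*w*(1 + O)*(O + w))
a(A, -220) - c = 4*(-220)*(-180)*(-220 - 180 + (-220)² - 220*(-180)) - 1*(-206170) = 4*(-220)*(-180)*(-220 - 180 + 48400 + 39600) + 206170 = 4*(-220)*(-180)*87600 + 206170 = 13875840000 + 206170 = 13876046170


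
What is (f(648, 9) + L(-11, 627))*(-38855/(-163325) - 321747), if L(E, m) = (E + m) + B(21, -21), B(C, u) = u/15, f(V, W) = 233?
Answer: -44540778136192/163325 ≈ -2.7271e+8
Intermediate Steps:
B(C, u) = u/15 (B(C, u) = u*(1/15) = u/15)
L(E, m) = -7/5 + E + m (L(E, m) = (E + m) + (1/15)*(-21) = (E + m) - 7/5 = -7/5 + E + m)
(f(648, 9) + L(-11, 627))*(-38855/(-163325) - 321747) = (233 + (-7/5 - 11 + 627))*(-38855/(-163325) - 321747) = (233 + 3073/5)*(-38855*(-1/163325) - 321747) = 4238*(7771/32665 - 321747)/5 = (4238/5)*(-10509857984/32665) = -44540778136192/163325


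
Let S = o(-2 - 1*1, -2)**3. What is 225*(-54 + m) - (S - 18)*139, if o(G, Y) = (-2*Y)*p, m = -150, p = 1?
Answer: -52294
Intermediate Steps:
o(G, Y) = -2*Y (o(G, Y) = -2*Y*1 = -2*Y)
S = 64 (S = (-2*(-2))**3 = 4**3 = 64)
225*(-54 + m) - (S - 18)*139 = 225*(-54 - 150) - (64 - 18)*139 = 225*(-204) - 46*139 = -45900 - 1*6394 = -45900 - 6394 = -52294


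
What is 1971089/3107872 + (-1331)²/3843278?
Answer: 6540613908967/5972208042208 ≈ 1.0952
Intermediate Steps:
1971089/3107872 + (-1331)²/3843278 = 1971089*(1/3107872) + 1771561*(1/3843278) = 1971089/3107872 + 1771561/3843278 = 6540613908967/5972208042208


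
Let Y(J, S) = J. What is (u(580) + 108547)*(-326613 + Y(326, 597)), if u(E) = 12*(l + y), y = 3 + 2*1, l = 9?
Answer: -35472291205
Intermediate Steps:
y = 5 (y = 3 + 2 = 5)
u(E) = 168 (u(E) = 12*(9 + 5) = 12*14 = 168)
(u(580) + 108547)*(-326613 + Y(326, 597)) = (168 + 108547)*(-326613 + 326) = 108715*(-326287) = -35472291205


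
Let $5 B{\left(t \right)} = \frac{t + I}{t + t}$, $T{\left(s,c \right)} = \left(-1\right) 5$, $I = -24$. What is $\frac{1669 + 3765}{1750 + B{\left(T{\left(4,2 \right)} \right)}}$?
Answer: $\frac{20900}{6733} \approx 3.1041$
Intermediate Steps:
$T{\left(s,c \right)} = -5$
$B{\left(t \right)} = \frac{-24 + t}{10 t}$ ($B{\left(t \right)} = \frac{\left(t - 24\right) \frac{1}{t + t}}{5} = \frac{\left(-24 + t\right) \frac{1}{2 t}}{5} = \frac{\frac{1}{2} \frac{1}{t} \left(-24 + t\right)}{5} = \frac{-24 + t}{10 t}$)
$\frac{1669 + 3765}{1750 + B{\left(T{\left(4,2 \right)} \right)}} = \frac{1669 + 3765}{1750 + \frac{-24 - 5}{10 \left(-5\right)}} = \frac{5434}{1750 + \frac{1}{10} \left(- \frac{1}{5}\right) \left(-29\right)} = \frac{5434}{1750 + \frac{29}{50}} = \frac{5434}{\frac{87529}{50}} = 5434 \cdot \frac{50}{87529} = \frac{20900}{6733}$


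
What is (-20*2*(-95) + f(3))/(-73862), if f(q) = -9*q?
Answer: -3773/73862 ≈ -0.051082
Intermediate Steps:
(-20*2*(-95) + f(3))/(-73862) = (-20*2*(-95) - 9*3)/(-73862) = (-40*(-95) - 27)*(-1/73862) = (3800 - 27)*(-1/73862) = 3773*(-1/73862) = -3773/73862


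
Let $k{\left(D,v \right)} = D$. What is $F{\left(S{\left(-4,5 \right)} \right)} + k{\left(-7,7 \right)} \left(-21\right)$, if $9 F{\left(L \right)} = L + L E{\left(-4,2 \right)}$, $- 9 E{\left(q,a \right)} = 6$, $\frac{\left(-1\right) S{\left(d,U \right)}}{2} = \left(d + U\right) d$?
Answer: $\frac{3977}{27} \approx 147.3$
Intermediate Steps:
$S{\left(d,U \right)} = - 2 d \left(U + d\right)$ ($S{\left(d,U \right)} = - 2 \left(d + U\right) d = - 2 \left(U + d\right) d = - 2 d \left(U + d\right)$)
$E{\left(q,a \right)} = - \frac{2}{3}$ ($E{\left(q,a \right)} = \left(- \frac{1}{9}\right) 6 = - \frac{2}{3}$)
$F{\left(L \right)} = \frac{L}{27}$ ($F{\left(L \right)} = \frac{L + L \left(- \frac{2}{3}\right)}{9} = \frac{L - \frac{2 L}{3}}{9} = \frac{\frac{1}{3} L}{9} = \frac{L}{27}$)
$F{\left(S{\left(-4,5 \right)} \right)} + k{\left(-7,7 \right)} \left(-21\right) = \frac{\left(-2\right) \left(-4\right) \left(5 - 4\right)}{27} - -147 = \frac{\left(-2\right) \left(-4\right) 1}{27} + 147 = \frac{1}{27} \cdot 8 + 147 = \frac{8}{27} + 147 = \frac{3977}{27}$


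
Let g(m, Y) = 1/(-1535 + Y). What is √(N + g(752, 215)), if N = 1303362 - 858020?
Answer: √193990974870/660 ≈ 667.34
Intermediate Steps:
N = 445342
√(N + g(752, 215)) = √(445342 + 1/(-1535 + 215)) = √(445342 + 1/(-1320)) = √(445342 - 1/1320) = √(587851439/1320) = √193990974870/660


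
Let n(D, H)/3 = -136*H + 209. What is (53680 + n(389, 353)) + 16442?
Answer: -73275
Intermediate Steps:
n(D, H) = 627 - 408*H (n(D, H) = 3*(-136*H + 209) = 3*(209 - 136*H) = 627 - 408*H)
(53680 + n(389, 353)) + 16442 = (53680 + (627 - 408*353)) + 16442 = (53680 + (627 - 144024)) + 16442 = (53680 - 143397) + 16442 = -89717 + 16442 = -73275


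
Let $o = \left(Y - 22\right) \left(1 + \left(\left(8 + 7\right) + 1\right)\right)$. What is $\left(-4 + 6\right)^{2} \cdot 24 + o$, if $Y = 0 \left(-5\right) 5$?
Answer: $-278$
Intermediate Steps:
$Y = 0$ ($Y = 0 \cdot 5 = 0$)
$o = -374$ ($o = \left(0 - 22\right) \left(1 + \left(\left(8 + 7\right) + 1\right)\right) = - 22 \left(1 + \left(15 + 1\right)\right) = - 22 \left(1 + 16\right) = \left(-22\right) 17 = -374$)
$\left(-4 + 6\right)^{2} \cdot 24 + o = \left(-4 + 6\right)^{2} \cdot 24 - 374 = 2^{2} \cdot 24 - 374 = 4 \cdot 24 - 374 = 96 - 374 = -278$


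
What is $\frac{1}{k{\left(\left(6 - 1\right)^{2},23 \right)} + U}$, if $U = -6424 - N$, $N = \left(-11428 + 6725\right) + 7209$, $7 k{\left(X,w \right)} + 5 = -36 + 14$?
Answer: $- \frac{7}{62537} \approx -0.00011193$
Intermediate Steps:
$k{\left(X,w \right)} = - \frac{27}{7}$ ($k{\left(X,w \right)} = - \frac{5}{7} + \frac{-36 + 14}{7} = - \frac{5}{7} + \frac{1}{7} \left(-22\right) = - \frac{5}{7} - \frac{22}{7} = - \frac{27}{7}$)
$N = 2506$ ($N = -4703 + 7209 = 2506$)
$U = -8930$ ($U = -6424 - 2506 = -8930$)
$\frac{1}{k{\left(\left(6 - 1\right)^{2},23 \right)} + U} = \frac{1}{- \frac{27}{7} - 8930} = \frac{1}{- \frac{62537}{7}} = - \frac{7}{62537}$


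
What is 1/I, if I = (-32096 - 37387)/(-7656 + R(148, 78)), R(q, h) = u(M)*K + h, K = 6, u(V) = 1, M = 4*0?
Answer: 2524/23161 ≈ 0.10898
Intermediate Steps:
M = 0
R(q, h) = 6 + h (R(q, h) = 1*6 + h = 6 + h)
I = 23161/2524 (I = (-32096 - 37387)/(-7656 + (6 + 78)) = -69483/(-7656 + 84) = -69483/(-7572) = -69483*(-1/7572) = 23161/2524 ≈ 9.1763)
1/I = 1/(23161/2524) = 2524/23161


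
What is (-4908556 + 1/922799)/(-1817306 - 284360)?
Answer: 4529610568243/1939415283134 ≈ 2.3356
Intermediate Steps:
(-4908556 + 1/922799)/(-1817306 - 284360) = (-4908556 + 1/922799)/(-2101666) = -4529610568243/922799*(-1/2101666) = 4529610568243/1939415283134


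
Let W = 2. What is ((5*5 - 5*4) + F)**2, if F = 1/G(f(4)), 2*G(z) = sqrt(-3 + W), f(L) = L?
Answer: 21 - 20*I ≈ 21.0 - 20.0*I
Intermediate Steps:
G(z) = I/2 (G(z) = sqrt(-3 + 2)/2 = sqrt(-1)/2 = I/2)
F = -2*I (F = 1/(I/2) = -2*I ≈ -2.0*I)
((5*5 - 5*4) + F)**2 = ((5*5 - 5*4) - 2*I)**2 = ((25 - 20) - 2*I)**2 = (5 - 2*I)**2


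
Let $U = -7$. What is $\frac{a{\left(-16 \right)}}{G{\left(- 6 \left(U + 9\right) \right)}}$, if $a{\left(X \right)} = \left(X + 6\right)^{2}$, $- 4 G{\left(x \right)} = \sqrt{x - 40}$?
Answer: $\frac{200 i \sqrt{13}}{13} \approx 55.47 i$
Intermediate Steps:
$G{\left(x \right)} = - \frac{\sqrt{-40 + x}}{4}$ ($G{\left(x \right)} = - \frac{\sqrt{x - 40}}{4} = - \frac{\sqrt{-40 + x}}{4}$)
$a{\left(X \right)} = \left(6 + X\right)^{2}$
$\frac{a{\left(-16 \right)}}{G{\left(- 6 \left(U + 9\right) \right)}} = \frac{\left(6 - 16\right)^{2}}{\left(- \frac{1}{4}\right) \sqrt{-40 - 6 \left(-7 + 9\right)}} = \frac{\left(-10\right)^{2}}{\left(- \frac{1}{4}\right) \sqrt{-40 - 12}} = \frac{100}{\left(- \frac{1}{4}\right) \sqrt{-40 - 12}} = \frac{100}{\left(- \frac{1}{4}\right) \sqrt{-52}} = \frac{100}{\left(- \frac{1}{4}\right) 2 i \sqrt{13}} = \frac{100}{\left(- \frac{1}{2}\right) i \sqrt{13}} = 100 \frac{2 i \sqrt{13}}{13} = \frac{200 i \sqrt{13}}{13}$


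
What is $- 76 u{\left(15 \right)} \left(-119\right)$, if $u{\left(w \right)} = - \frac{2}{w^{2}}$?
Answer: $- \frac{18088}{225} \approx -80.391$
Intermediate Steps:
$u{\left(w \right)} = - \frac{2}{w^{2}}$
$- 76 u{\left(15 \right)} \left(-119\right) = - 76 \left(- \frac{2}{225}\right) \left(-119\right) = - \frac{\left(-152\right) \left(-119\right)}{225} = \left(-1\right) \frac{18088}{225} = - \frac{18088}{225}$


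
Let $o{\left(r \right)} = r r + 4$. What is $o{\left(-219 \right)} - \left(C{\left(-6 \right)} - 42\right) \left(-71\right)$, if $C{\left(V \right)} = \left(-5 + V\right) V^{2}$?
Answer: $16867$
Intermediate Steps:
$o{\left(r \right)} = 4 + r^{2}$ ($o{\left(r \right)} = r^{2} + 4 = 4 + r^{2}$)
$C{\left(V \right)} = V^{2} \left(-5 + V\right)$
$o{\left(-219 \right)} - \left(C{\left(-6 \right)} - 42\right) \left(-71\right) = \left(4 + \left(-219\right)^{2}\right) - \left(\left(-6\right)^{2} \left(-5 - 6\right) - 42\right) \left(-71\right) = \left(4 + 47961\right) - \left(36 \left(-11\right) - 42\right) \left(-71\right) = 47965 - \left(-396 - 42\right) \left(-71\right) = 47965 - \left(-438\right) \left(-71\right) = 47965 - 31098 = 16867$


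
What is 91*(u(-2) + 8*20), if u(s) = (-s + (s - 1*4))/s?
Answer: 14742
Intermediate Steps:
u(s) = -4/s (u(s) = (-s + (s - 4))/s = (-s + (-4 + s))/s = -4/s)
91*(u(-2) + 8*20) = 91*(-4/(-2) + 8*20) = 91*(-4*(-½) + 160) = 91*(2 + 160) = 91*162 = 14742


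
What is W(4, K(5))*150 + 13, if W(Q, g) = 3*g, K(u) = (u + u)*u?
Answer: 22513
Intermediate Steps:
K(u) = 2*u² (K(u) = (2*u)*u = 2*u²)
W(4, K(5))*150 + 13 = (3*(2*5²))*150 + 13 = (3*(2*25))*150 + 13 = (3*50)*150 + 13 = 150*150 + 13 = 22500 + 13 = 22513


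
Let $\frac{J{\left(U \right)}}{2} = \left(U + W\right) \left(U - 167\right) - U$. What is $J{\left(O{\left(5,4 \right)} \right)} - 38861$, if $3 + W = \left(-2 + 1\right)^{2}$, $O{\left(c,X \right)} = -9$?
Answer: $-34971$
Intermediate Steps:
$W = -2$ ($W = -3 + \left(-2 + 1\right)^{2} = -3 + \left(-1\right)^{2} = -3 + 1 = -2$)
$J{\left(U \right)} = - 2 U + 2 \left(-167 + U\right) \left(-2 + U\right)$ ($J{\left(U \right)} = 2 \left(\left(U - 2\right) \left(U - 167\right) - U\right) = 2 \left(\left(-2 + U\right) \left(-167 + U\right) - U\right) = 2 \left(\left(-167 + U\right) \left(-2 + U\right) - U\right) = 2 \left(- U + \left(-167 + U\right) \left(-2 + U\right)\right) = - 2 U + 2 \left(-167 + U\right) \left(-2 + U\right)$)
$J{\left(O{\left(5,4 \right)} \right)} - 38861 = \left(668 - -3060 + 2 \left(-9\right)^{2}\right) - 38861 = \left(668 + 3060 + 2 \cdot 81\right) - 38861 = \left(668 + 3060 + 162\right) - 38861 = 3890 - 38861 = -34971$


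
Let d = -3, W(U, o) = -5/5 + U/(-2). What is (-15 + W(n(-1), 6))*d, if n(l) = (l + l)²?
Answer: 54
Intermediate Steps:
n(l) = 4*l² (n(l) = (2*l)² = 4*l²)
W(U, o) = -1 - U/2 (W(U, o) = -5*⅕ + U*(-½) = -1 - U/2)
(-15 + W(n(-1), 6))*d = (-15 + (-1 - 2*(-1)²))*(-3) = (-15 + (-1 - 2))*(-3) = (-15 - 3)*(-3) = -18*(-3) = 54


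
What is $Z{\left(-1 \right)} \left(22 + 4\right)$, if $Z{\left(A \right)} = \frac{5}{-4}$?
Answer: $- \frac{65}{2} \approx -32.5$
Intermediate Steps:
$Z{\left(A \right)} = - \frac{5}{4}$ ($Z{\left(A \right)} = 5 \left(- \frac{1}{4}\right) = - \frac{5}{4}$)
$Z{\left(-1 \right)} \left(22 + 4\right) = - \frac{5 \left(22 + 4\right)}{4} = \left(- \frac{5}{4}\right) 26 = - \frac{65}{2}$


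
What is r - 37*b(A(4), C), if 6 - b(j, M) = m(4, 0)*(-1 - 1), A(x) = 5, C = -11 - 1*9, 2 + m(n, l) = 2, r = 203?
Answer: -19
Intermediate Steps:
m(n, l) = 0 (m(n, l) = -2 + 2 = 0)
C = -20 (C = -11 - 9 = -20)
b(j, M) = 6 (b(j, M) = 6 - 0*(-1 - 1) = 6 - 0*(-2) = 6 - 1*0 = 6 + 0 = 6)
r - 37*b(A(4), C) = 203 - 37*6 = 203 - 222 = -19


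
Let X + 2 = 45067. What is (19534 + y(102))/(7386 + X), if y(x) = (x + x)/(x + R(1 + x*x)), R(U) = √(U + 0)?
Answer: -182/7493 + 204*√10405/52451 ≈ 0.37244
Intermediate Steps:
X = 45065 (X = -2 + 45067 = 45065)
R(U) = √U
y(x) = 2*x/(x + √(1 + x²)) (y(x) = (x + x)/(x + √(1 + x*x)) = (2*x)/(x + √(1 + x²)) = 2*x/(x + √(1 + x²)))
(19534 + y(102))/(7386 + X) = (19534 + 2*102/(102 + √(1 + 102²)))/(7386 + 45065) = (19534 + 2*102/(102 + √(1 + 10404)))/52451 = (19534 + 2*102/(102 + √10405))*(1/52451) = (19534 + 204/(102 + √10405))*(1/52451) = 19534/52451 + 204/(52451*(102 + √10405))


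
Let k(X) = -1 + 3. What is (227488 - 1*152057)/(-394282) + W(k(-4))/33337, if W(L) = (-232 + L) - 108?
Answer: -2647910563/13144179034 ≈ -0.20145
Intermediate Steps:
k(X) = 2
W(L) = -340 + L
(227488 - 1*152057)/(-394282) + W(k(-4))/33337 = (227488 - 1*152057)/(-394282) + (-340 + 2)/33337 = (227488 - 152057)*(-1/394282) - 338*1/33337 = 75431*(-1/394282) - 338/33337 = -75431/394282 - 338/33337 = -2647910563/13144179034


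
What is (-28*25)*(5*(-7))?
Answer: 24500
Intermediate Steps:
(-28*25)*(5*(-7)) = -700*(-35) = 24500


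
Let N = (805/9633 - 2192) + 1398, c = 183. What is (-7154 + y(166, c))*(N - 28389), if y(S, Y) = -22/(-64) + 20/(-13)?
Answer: 139461325493679/667888 ≈ 2.0881e+8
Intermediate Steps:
y(S, Y) = -497/416 (y(S, Y) = -22*(-1/64) + 20*(-1/13) = 11/32 - 20/13 = -497/416)
N = -7647797/9633 (N = (805*(1/9633) - 2192) + 1398 = (805/9633 - 2192) + 1398 = -21114731/9633 + 1398 = -7647797/9633 ≈ -793.92)
(-7154 + y(166, c))*(N - 28389) = (-7154 - 497/416)*(-7647797/9633 - 28389) = -2976561/416*(-281119034/9633) = 139461325493679/667888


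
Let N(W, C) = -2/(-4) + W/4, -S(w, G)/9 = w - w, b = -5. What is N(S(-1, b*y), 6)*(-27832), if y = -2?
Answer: -13916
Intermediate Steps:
S(w, G) = 0 (S(w, G) = -9*(w - w) = -9*0 = 0)
N(W, C) = ½ + W/4 (N(W, C) = -2*(-¼) + W*(¼) = ½ + W/4)
N(S(-1, b*y), 6)*(-27832) = (½ + (¼)*0)*(-27832) = (½ + 0)*(-27832) = (½)*(-27832) = -13916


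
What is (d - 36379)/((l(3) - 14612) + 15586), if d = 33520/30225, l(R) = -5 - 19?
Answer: -219904351/5742750 ≈ -38.293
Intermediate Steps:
l(R) = -24
d = 6704/6045 (d = 33520*(1/30225) = 6704/6045 ≈ 1.1090)
(d - 36379)/((l(3) - 14612) + 15586) = (6704/6045 - 36379)/((-24 - 14612) + 15586) = -219904351/(6045*(-14636 + 15586)) = -219904351/6045/950 = -219904351/6045*1/950 = -219904351/5742750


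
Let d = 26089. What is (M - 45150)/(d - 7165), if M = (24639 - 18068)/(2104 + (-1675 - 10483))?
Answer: -453944671/190261896 ≈ -2.3859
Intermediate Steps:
M = -6571/10054 (M = 6571/(2104 - 12158) = 6571/(-10054) = 6571*(-1/10054) = -6571/10054 ≈ -0.65357)
(M - 45150)/(d - 7165) = (-6571/10054 - 45150)/(26089 - 7165) = -453944671/10054/18924 = -453944671/10054*1/18924 = -453944671/190261896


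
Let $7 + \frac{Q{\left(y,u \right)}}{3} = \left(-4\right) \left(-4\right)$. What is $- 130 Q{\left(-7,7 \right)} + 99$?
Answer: $-3411$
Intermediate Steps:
$Q{\left(y,u \right)} = 27$ ($Q{\left(y,u \right)} = -21 + 3 \left(\left(-4\right) \left(-4\right)\right) = -21 + 3 \cdot 16 = -21 + 48 = 27$)
$- 130 Q{\left(-7,7 \right)} + 99 = \left(-130\right) 27 + 99 = -3510 + 99 = -3411$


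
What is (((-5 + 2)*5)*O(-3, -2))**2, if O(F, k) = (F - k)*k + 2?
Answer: 3600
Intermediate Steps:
O(F, k) = 2 + k*(F - k) (O(F, k) = k*(F - k) + 2 = 2 + k*(F - k))
(((-5 + 2)*5)*O(-3, -2))**2 = (((-5 + 2)*5)*(2 - 1*(-2)**2 - 3*(-2)))**2 = ((-3*5)*(2 - 1*4 + 6))**2 = (-15*(2 - 4 + 6))**2 = (-15*4)**2 = (-60)**2 = 3600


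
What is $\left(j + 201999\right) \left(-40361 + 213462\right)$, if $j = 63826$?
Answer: $46014573325$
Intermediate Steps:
$\left(j + 201999\right) \left(-40361 + 213462\right) = \left(63826 + 201999\right) \left(-40361 + 213462\right) = 265825 \cdot 173101 = 46014573325$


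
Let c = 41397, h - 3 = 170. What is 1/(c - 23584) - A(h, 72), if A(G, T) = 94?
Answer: -1674421/17813 ≈ -94.000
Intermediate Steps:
h = 173 (h = 3 + 170 = 173)
1/(c - 23584) - A(h, 72) = 1/(41397 - 23584) - 1*94 = 1/17813 - 94 = -1674421/17813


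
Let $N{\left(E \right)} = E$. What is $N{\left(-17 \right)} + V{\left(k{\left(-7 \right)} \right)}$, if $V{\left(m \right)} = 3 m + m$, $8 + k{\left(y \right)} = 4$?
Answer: $-33$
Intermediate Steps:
$k{\left(y \right)} = -4$ ($k{\left(y \right)} = -8 + 4 = -4$)
$V{\left(m \right)} = 4 m$
$N{\left(-17 \right)} + V{\left(k{\left(-7 \right)} \right)} = -17 + 4 \left(-4\right) = -17 - 16 = -33$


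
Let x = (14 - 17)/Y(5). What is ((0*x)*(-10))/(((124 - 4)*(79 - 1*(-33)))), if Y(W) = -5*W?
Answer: 0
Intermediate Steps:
x = 3/25 (x = (14 - 17)/((-5*5)) = -3/(-25) = -3*(-1/25) = 3/25 ≈ 0.12000)
((0*x)*(-10))/(((124 - 4)*(79 - 1*(-33)))) = ((0*(3/25))*(-10))/(((124 - 4)*(79 - 1*(-33)))) = (0*(-10))/((120*(79 + 33))) = 0/((120*112)) = 0/13440 = 0*(1/13440) = 0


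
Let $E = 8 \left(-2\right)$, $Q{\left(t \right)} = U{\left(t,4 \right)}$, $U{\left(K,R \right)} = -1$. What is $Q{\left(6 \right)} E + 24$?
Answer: $40$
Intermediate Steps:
$Q{\left(t \right)} = -1$
$E = -16$
$Q{\left(6 \right)} E + 24 = \left(-1\right) \left(-16\right) + 24 = 16 + 24 = 40$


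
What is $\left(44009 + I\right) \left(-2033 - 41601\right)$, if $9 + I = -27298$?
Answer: $-728775068$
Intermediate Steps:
$I = -27307$ ($I = -9 - 27298 = -27307$)
$\left(44009 + I\right) \left(-2033 - 41601\right) = \left(44009 - 27307\right) \left(-2033 - 41601\right) = 16702 \left(-43634\right) = -728775068$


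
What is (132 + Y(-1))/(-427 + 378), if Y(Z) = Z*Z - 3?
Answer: -130/49 ≈ -2.6531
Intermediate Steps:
Y(Z) = -3 + Z**2 (Y(Z) = Z**2 - 3 = -3 + Z**2)
(132 + Y(-1))/(-427 + 378) = (132 + (-3 + (-1)**2))/(-427 + 378) = (132 + (-3 + 1))/(-49) = (132 - 2)*(-1/49) = 130*(-1/49) = -130/49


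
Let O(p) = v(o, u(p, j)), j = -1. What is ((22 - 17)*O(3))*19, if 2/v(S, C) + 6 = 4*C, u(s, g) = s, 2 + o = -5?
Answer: 95/3 ≈ 31.667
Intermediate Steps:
o = -7 (o = -2 - 5 = -7)
v(S, C) = 2/(-6 + 4*C)
O(p) = 1/(-3 + 2*p)
((22 - 17)*O(3))*19 = ((22 - 17)/(-3 + 2*3))*19 = (5/(-3 + 6))*19 = (5/3)*19 = 95/3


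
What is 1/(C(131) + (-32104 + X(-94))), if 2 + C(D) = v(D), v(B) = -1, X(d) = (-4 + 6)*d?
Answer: -1/32295 ≈ -3.0965e-5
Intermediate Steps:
X(d) = 2*d
C(D) = -3 (C(D) = -2 - 1 = -3)
1/(C(131) + (-32104 + X(-94))) = 1/(-3 + (-32104 + 2*(-94))) = 1/(-3 + (-32104 - 188)) = 1/(-3 - 32292) = 1/(-32295) = -1/32295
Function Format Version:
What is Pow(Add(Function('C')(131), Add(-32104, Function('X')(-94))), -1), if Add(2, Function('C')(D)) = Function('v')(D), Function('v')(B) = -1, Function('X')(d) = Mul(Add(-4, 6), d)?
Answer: Rational(-1, 32295) ≈ -3.0965e-5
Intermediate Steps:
Function('X')(d) = Mul(2, d)
Function('C')(D) = -3 (Function('C')(D) = Add(-2, -1) = -3)
Pow(Add(Function('C')(131), Add(-32104, Function('X')(-94))), -1) = Pow(Add(-3, Add(-32104, Mul(2, -94))), -1) = Pow(Add(-3, Add(-32104, -188)), -1) = Pow(Add(-3, -32292), -1) = Pow(-32295, -1) = Rational(-1, 32295)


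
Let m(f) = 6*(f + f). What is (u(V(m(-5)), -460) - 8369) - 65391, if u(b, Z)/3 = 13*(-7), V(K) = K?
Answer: -74033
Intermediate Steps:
m(f) = 12*f (m(f) = 6*(2*f) = 12*f)
u(b, Z) = -273 (u(b, Z) = 3*(13*(-7)) = 3*(-91) = -273)
(u(V(m(-5)), -460) - 8369) - 65391 = (-273 - 8369) - 65391 = -8642 - 65391 = -74033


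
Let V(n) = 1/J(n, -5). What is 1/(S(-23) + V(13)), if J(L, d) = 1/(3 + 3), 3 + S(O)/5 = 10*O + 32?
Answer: -1/999 ≈ -0.0010010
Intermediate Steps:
S(O) = 145 + 50*O (S(O) = -15 + 5*(10*O + 32) = -15 + 5*(32 + 10*O) = -15 + (160 + 50*O) = 145 + 50*O)
J(L, d) = ⅙ (J(L, d) = 1/6 = ⅙)
V(n) = 6 (V(n) = 1/(⅙) = 6)
1/(S(-23) + V(13)) = 1/((145 + 50*(-23)) + 6) = 1/((145 - 1150) + 6) = 1/(-1005 + 6) = 1/(-999) = -1/999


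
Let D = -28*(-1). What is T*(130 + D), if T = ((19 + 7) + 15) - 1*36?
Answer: 790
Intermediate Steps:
D = 28
T = 5 (T = (26 + 15) - 36 = 41 - 36 = 5)
T*(130 + D) = 5*(130 + 28) = 5*158 = 790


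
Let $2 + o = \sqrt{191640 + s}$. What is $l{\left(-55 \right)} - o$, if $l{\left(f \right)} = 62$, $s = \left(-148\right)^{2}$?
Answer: $64 - 2 \sqrt{53386} \approx -398.11$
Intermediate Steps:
$s = 21904$
$o = -2 + 2 \sqrt{53386}$ ($o = -2 + \sqrt{191640 + 21904} = -2 + \sqrt{213544} = -2 + 2 \sqrt{53386} \approx 460.11$)
$l{\left(-55 \right)} - o = 62 - \left(-2 + 2 \sqrt{53386}\right) = 62 + \left(2 - 2 \sqrt{53386}\right) = 64 - 2 \sqrt{53386}$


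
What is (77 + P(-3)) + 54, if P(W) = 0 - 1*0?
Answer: 131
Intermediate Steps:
P(W) = 0 (P(W) = 0 + 0 = 0)
(77 + P(-3)) + 54 = (77 + 0) + 54 = 77 + 54 = 131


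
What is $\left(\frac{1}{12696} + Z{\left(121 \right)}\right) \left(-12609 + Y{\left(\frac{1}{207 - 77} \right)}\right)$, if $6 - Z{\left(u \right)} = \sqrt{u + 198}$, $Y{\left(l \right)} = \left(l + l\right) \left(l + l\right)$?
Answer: $- \frac{507272393656}{6705075} + \frac{53273024 \sqrt{319}}{4225} \approx 1.4955 \cdot 10^{5}$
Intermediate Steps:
$Y{\left(l \right)} = 4 l^{2}$ ($Y{\left(l \right)} = 2 l 2 l = 4 l^{2}$)
$Z{\left(u \right)} = 6 - \sqrt{198 + u}$ ($Z{\left(u \right)} = 6 - \sqrt{u + 198} = 6 - \sqrt{198 + u}$)
$\left(\frac{1}{12696} + Z{\left(121 \right)}\right) \left(-12609 + Y{\left(\frac{1}{207 - 77} \right)}\right) = \left(\frac{1}{12696} + \left(6 - \sqrt{198 + 121}\right)\right) \left(-12609 + 4 \left(\frac{1}{207 - 77}\right)^{2}\right) = \left(\frac{1}{12696} + \left(6 - \sqrt{319}\right)\right) \left(-12609 + 4 \left(\frac{1}{130}\right)^{2}\right) = \left(\frac{76177}{12696} - \sqrt{319}\right) \left(-12609 + \frac{4}{16900}\right) = \left(\frac{76177}{12696} - \sqrt{319}\right) \left(-12609 + 4 \cdot \frac{1}{16900}\right) = \left(\frac{76177}{12696} - \sqrt{319}\right) \left(-12609 + \frac{1}{4225}\right) = \left(\frac{76177}{12696} - \sqrt{319}\right) \left(- \frac{53273024}{4225}\right) = - \frac{507272393656}{6705075} + \frac{53273024 \sqrt{319}}{4225}$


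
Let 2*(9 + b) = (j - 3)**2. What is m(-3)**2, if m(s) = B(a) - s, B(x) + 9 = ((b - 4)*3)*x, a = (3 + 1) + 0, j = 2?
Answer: 24336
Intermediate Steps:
b = -17/2 (b = -9 + (2 - 3)**2/2 = -9 + (1/2)*(-1)**2 = -9 + (1/2)*1 = -9 + 1/2 = -17/2 ≈ -8.5000)
a = 4 (a = 4 + 0 = 4)
B(x) = -9 - 75*x/2 (B(x) = -9 + ((-17/2 - 4)*3)*x = -9 + (-25/2*3)*x = -9 - 75*x/2)
m(s) = -159 - s (m(s) = (-9 - 75/2*4) - s = (-9 - 150) - s = -159 - s)
m(-3)**2 = (-159 - 1*(-3))**2 = (-159 + 3)**2 = (-156)**2 = 24336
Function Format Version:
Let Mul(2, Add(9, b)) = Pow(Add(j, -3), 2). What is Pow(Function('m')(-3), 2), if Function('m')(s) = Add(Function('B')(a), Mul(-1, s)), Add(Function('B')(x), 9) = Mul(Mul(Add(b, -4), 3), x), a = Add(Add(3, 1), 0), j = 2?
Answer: 24336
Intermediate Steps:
b = Rational(-17, 2) (b = Add(-9, Mul(Rational(1, 2), Pow(Add(2, -3), 2))) = Add(-9, Mul(Rational(1, 2), Pow(-1, 2))) = Add(-9, Mul(Rational(1, 2), 1)) = Add(-9, Rational(1, 2)) = Rational(-17, 2) ≈ -8.5000)
a = 4 (a = Add(4, 0) = 4)
Function('B')(x) = Add(-9, Mul(Rational(-75, 2), x)) (Function('B')(x) = Add(-9, Mul(Mul(Add(Rational(-17, 2), -4), 3), x)) = Add(-9, Mul(Mul(Rational(-25, 2), 3), x)) = Add(-9, Mul(Rational(-75, 2), x)))
Function('m')(s) = Add(-159, Mul(-1, s)) (Function('m')(s) = Add(Add(-9, Mul(Rational(-75, 2), 4)), Mul(-1, s)) = Add(Add(-9, -150), Mul(-1, s)) = Add(-159, Mul(-1, s)))
Pow(Function('m')(-3), 2) = Pow(Add(-159, Mul(-1, -3)), 2) = Pow(Add(-159, 3), 2) = Pow(-156, 2) = 24336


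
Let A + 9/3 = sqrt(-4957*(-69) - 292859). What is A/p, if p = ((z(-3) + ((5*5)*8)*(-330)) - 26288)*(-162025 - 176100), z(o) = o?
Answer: -3/31205894375 + sqrt(49174)/31205894375 ≈ 7.0100e-9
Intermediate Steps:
p = 31205894375 (p = ((-3 + ((5*5)*8)*(-330)) - 26288)*(-162025 - 176100) = ((-3 + (25*8)*(-330)) - 26288)*(-338125) = ((-3 + 200*(-330)) - 26288)*(-338125) = ((-3 - 66000) - 26288)*(-338125) = (-66003 - 26288)*(-338125) = -92291*(-338125) = 31205894375)
A = -3 + sqrt(49174) (A = -3 + sqrt(-4957*(-69) - 292859) = -3 + sqrt(342033 - 292859) = -3 + sqrt(49174) ≈ 218.75)
A/p = (-3 + sqrt(49174))/31205894375 = (-3 + sqrt(49174))*(1/31205894375) = -3/31205894375 + sqrt(49174)/31205894375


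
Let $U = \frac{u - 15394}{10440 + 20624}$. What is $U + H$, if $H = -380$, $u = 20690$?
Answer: $- \frac{1474878}{3883} \approx -379.83$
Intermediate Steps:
$U = \frac{662}{3883}$ ($U = \frac{20690 - 15394}{10440 + 20624} = \frac{5296}{31064} = 5296 \cdot \frac{1}{31064} = \frac{662}{3883} \approx 0.17049$)
$U + H = \frac{662}{3883} - 380 = - \frac{1474878}{3883}$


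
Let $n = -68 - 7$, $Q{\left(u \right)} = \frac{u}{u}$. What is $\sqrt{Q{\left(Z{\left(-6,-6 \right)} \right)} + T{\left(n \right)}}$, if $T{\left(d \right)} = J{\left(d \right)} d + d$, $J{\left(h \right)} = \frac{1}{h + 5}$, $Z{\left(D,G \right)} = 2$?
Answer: $\frac{i \sqrt{14294}}{14} \approx 8.5398 i$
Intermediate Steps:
$Q{\left(u \right)} = 1$
$J{\left(h \right)} = \frac{1}{5 + h}$
$n = -75$
$T{\left(d \right)} = d + \frac{d}{5 + d}$ ($T{\left(d \right)} = \frac{d}{5 + d} + d = d + \frac{d}{5 + d}$)
$\sqrt{Q{\left(Z{\left(-6,-6 \right)} \right)} + T{\left(n \right)}} = \sqrt{1 - \frac{75 \left(6 - 75\right)}{5 - 75}} = \sqrt{1 - 75 \frac{1}{-70} \left(-69\right)} = \sqrt{1 - \left(- \frac{15}{14}\right) \left(-69\right)} = \sqrt{1 - \frac{1035}{14}} = \sqrt{- \frac{1021}{14}} = \frac{i \sqrt{14294}}{14}$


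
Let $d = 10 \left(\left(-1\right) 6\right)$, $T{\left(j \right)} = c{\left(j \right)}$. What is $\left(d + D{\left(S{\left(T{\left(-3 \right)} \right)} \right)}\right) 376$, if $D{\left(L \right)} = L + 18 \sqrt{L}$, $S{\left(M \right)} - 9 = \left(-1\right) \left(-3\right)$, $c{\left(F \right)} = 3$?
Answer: $-18048 + 13536 \sqrt{3} \approx 5397.0$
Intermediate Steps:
$T{\left(j \right)} = 3$
$S{\left(M \right)} = 12$ ($S{\left(M \right)} = 9 - -3 = 9 + 3 = 12$)
$d = -60$ ($d = 10 \left(-6\right) = -60$)
$\left(d + D{\left(S{\left(T{\left(-3 \right)} \right)} \right)}\right) 376 = \left(-60 + \left(12 + 18 \sqrt{12}\right)\right) 376 = \left(-60 + \left(12 + 18 \cdot 2 \sqrt{3}\right)\right) 376 = \left(-60 + \left(12 + 36 \sqrt{3}\right)\right) 376 = \left(-48 + 36 \sqrt{3}\right) 376 = -18048 + 13536 \sqrt{3}$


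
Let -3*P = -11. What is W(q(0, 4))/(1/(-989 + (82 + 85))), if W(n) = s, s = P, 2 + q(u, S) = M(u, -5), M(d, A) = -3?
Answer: -3014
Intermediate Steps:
q(u, S) = -5 (q(u, S) = -2 - 3 = -5)
P = 11/3 (P = -⅓*(-11) = 11/3 ≈ 3.6667)
s = 11/3 ≈ 3.6667
W(n) = 11/3
W(q(0, 4))/(1/(-989 + (82 + 85))) = 11/(3*(1/(-989 + (82 + 85)))) = 11/(3*(1/(-989 + 167))) = 11/(3*(1/(-822))) = 11/(3*(-1/822)) = (11/3)*(-822) = -3014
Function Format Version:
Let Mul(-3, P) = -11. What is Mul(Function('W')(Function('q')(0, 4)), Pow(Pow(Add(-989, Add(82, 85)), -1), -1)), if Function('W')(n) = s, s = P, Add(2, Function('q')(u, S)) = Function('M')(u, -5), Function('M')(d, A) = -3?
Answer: -3014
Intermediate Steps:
Function('q')(u, S) = -5 (Function('q')(u, S) = Add(-2, -3) = -5)
P = Rational(11, 3) (P = Mul(Rational(-1, 3), -11) = Rational(11, 3) ≈ 3.6667)
s = Rational(11, 3) ≈ 3.6667
Function('W')(n) = Rational(11, 3)
Mul(Function('W')(Function('q')(0, 4)), Pow(Pow(Add(-989, Add(82, 85)), -1), -1)) = Mul(Rational(11, 3), Pow(Pow(Add(-989, Add(82, 85)), -1), -1)) = Mul(Rational(11, 3), Pow(Pow(Add(-989, 167), -1), -1)) = Mul(Rational(11, 3), Pow(Pow(-822, -1), -1)) = Mul(Rational(11, 3), Pow(Rational(-1, 822), -1)) = Mul(Rational(11, 3), -822) = -3014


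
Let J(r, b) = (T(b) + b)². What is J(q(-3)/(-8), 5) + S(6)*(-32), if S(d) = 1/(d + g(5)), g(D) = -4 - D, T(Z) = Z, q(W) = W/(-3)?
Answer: 332/3 ≈ 110.67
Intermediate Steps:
q(W) = -W/3 (q(W) = W*(-⅓) = -W/3)
J(r, b) = 4*b² (J(r, b) = (b + b)² = (2*b)² = 4*b²)
S(d) = 1/(-9 + d) (S(d) = 1/(d + (-4 - 1*5)) = 1/(d + (-4 - 5)) = 1/(d - 9) = 1/(-9 + d))
J(q(-3)/(-8), 5) + S(6)*(-32) = 4*5² - 32/(-9 + 6) = 4*25 - 32/(-3) = 100 - ⅓*(-32) = 100 + 32/3 = 332/3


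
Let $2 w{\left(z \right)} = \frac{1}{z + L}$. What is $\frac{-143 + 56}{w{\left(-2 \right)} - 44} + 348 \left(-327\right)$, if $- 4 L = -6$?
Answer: $- \frac{1706911}{15} \approx -1.1379 \cdot 10^{5}$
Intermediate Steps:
$L = \frac{3}{2}$ ($L = \left(- \frac{1}{4}\right) \left(-6\right) = \frac{3}{2} \approx 1.5$)
$w{\left(z \right)} = \frac{1}{2 \left(\frac{3}{2} + z\right)}$ ($w{\left(z \right)} = \frac{1}{2 \left(z + \frac{3}{2}\right)} = \frac{1}{2 \left(\frac{3}{2} + z\right)}$)
$\frac{-143 + 56}{w{\left(-2 \right)} - 44} + 348 \left(-327\right) = \frac{-143 + 56}{\frac{1}{3 + 2 \left(-2\right)} - 44} + 348 \left(-327\right) = - \frac{87}{\frac{1}{3 - 4} - 44} - 113796 = - \frac{87}{\frac{1}{-1} - 44} - 113796 = - \frac{87}{-1 - 44} - 113796 = - \frac{87}{-45} - 113796 = \left(-87\right) \left(- \frac{1}{45}\right) - 113796 = \frac{29}{15} - 113796 = - \frac{1706911}{15}$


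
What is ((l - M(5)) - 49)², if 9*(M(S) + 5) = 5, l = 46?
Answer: 169/81 ≈ 2.0864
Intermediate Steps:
M(S) = -40/9 (M(S) = -5 + (⅑)*5 = -5 + 5/9 = -40/9)
((l - M(5)) - 49)² = ((46 - 1*(-40/9)) - 49)² = ((46 + 40/9) - 49)² = (454/9 - 49)² = (13/9)² = 169/81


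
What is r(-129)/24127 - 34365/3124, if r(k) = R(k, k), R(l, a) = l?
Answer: -829527351/75372748 ≈ -11.006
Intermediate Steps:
r(k) = k
r(-129)/24127 - 34365/3124 = -129/24127 - 34365/3124 = -829527351/75372748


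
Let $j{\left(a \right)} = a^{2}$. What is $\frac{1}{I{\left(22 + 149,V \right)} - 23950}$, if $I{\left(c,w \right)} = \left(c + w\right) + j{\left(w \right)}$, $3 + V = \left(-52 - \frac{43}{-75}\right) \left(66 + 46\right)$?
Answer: $\frac{5625}{186638447131} \approx 3.0138 \cdot 10^{-8}$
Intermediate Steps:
$V = - \frac{432209}{75}$ ($V = -3 + \left(-52 - \frac{43}{-75}\right) \left(66 + 46\right) = -3 + \left(-52 - - \frac{43}{75}\right) 112 = -3 + \left(-52 + \frac{43}{75}\right) 112 = -3 - \frac{431984}{75} = - \frac{432209}{75} \approx -5762.8$)
$I{\left(c,w \right)} = c + w + w^{2}$ ($I{\left(c,w \right)} = \left(c + w\right) + w^{2} = c + w + w^{2}$)
$\frac{1}{I{\left(22 + 149,V \right)} - 23950} = \frac{1}{\left(\left(22 + 149\right) - \frac{432209}{75} + \left(- \frac{432209}{75}\right)^{2}\right) - 23950} = \frac{1}{\left(171 - \frac{432209}{75} + \frac{186804619681}{5625}\right) - 23950} = \frac{1}{\frac{186773165881}{5625} - 23950} = \frac{1}{\frac{186638447131}{5625}} = \frac{5625}{186638447131}$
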